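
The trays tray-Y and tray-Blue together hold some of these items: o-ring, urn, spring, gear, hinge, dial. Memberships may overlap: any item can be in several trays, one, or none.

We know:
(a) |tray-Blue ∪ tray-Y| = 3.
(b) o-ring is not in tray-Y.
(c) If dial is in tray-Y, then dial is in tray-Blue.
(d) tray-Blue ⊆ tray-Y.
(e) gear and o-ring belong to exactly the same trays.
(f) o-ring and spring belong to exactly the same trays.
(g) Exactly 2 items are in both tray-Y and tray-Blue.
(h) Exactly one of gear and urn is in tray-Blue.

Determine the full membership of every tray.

tray-Y = {dial, hinge, urn}; tray-Blue = {dial, urn}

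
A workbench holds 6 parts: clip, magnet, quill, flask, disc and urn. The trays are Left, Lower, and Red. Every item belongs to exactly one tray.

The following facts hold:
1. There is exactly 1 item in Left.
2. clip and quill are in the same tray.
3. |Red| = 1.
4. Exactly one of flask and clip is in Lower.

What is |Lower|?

4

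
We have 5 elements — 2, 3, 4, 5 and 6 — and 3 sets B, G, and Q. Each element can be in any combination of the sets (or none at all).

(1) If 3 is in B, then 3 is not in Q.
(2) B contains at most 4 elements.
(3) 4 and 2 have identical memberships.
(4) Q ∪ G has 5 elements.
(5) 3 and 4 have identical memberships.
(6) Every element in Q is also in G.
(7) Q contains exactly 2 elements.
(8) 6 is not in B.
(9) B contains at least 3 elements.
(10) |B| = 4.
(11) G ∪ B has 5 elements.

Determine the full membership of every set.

B = {2, 3, 4, 5}; G = {2, 3, 4, 5, 6}; Q = {5, 6}

From (8): 6 ∉ B.
(10): only 4 candidates remain for B, so all are in.
(1): 3 ∉ Q.
(5): 4 matches 3: 4 ∉ Q.
(3): 2 matches 4: 2 ∉ Q.
(7): only 2 candidates remain for Q, so all are in.
(6) with 5 ∈ Q: 5 ∈ G.
(6) with 6 ∈ Q: 6 ∈ G.
Suppose 2 ∉ G: no assignment then satisfies all the clues, so 2 ∈ G.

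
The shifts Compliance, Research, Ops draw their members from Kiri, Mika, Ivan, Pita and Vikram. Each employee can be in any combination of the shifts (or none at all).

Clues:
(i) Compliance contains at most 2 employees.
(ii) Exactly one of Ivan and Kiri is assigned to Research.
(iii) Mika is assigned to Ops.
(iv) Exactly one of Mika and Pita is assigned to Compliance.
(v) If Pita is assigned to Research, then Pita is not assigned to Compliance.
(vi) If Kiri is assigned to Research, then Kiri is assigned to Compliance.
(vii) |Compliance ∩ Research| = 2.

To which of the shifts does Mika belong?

Mika: Compliance, Ops, Research

From (iii): Mika ∈ Ops.
Suppose Mika ∉ Compliance: no assignment then satisfies all the clues, so Mika ∈ Compliance.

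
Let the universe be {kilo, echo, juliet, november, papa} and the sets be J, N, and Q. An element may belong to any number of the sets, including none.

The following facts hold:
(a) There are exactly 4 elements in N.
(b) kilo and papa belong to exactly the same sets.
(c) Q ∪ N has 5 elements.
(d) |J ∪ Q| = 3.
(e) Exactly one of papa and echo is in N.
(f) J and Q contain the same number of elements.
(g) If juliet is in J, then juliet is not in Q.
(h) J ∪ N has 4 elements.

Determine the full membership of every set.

J = {juliet, november}; N = {juliet, kilo, november, papa}; Q = {echo, november}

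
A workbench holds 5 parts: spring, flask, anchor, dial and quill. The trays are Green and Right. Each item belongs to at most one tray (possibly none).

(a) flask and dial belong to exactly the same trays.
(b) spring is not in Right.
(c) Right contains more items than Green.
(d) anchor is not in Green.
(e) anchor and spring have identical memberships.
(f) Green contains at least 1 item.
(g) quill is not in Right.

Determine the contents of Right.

Right = {dial, flask}

From (b): spring ∉ Right.
From (d): anchor ∉ Green.
From (g): quill ∉ Right.
(e): spring matches anchor: spring ∉ Green.
(e): anchor matches spring: anchor ∉ Right.
Suppose flask ∉ Right: no assignment then satisfies all the clues, so flask ∈ Right.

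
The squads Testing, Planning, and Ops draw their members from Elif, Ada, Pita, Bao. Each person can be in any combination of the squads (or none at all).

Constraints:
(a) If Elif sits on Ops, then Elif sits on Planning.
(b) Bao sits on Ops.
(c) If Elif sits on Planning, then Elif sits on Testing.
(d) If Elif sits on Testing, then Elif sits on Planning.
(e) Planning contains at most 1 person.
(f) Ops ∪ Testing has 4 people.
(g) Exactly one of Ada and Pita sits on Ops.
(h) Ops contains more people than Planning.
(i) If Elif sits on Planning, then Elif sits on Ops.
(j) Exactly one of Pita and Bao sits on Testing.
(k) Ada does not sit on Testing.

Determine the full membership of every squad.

Testing = {Elif, Pita}; Planning = {Elif}; Ops = {Ada, Bao, Elif}

From (b): Bao ∈ Ops.
From (k): Ada ∉ Testing.
Suppose Elif ∉ Testing: no assignment then satisfies all the clues, so Elif ∈ Testing.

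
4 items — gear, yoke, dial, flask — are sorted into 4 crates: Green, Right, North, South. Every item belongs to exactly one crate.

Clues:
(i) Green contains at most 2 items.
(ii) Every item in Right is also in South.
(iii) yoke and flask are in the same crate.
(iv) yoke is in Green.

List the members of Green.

From (iv): yoke ∈ Green.
(iii): flask matches yoke: flask ∈ Green.
(i): Green already has 2, so the rest are out.

Green = {flask, yoke}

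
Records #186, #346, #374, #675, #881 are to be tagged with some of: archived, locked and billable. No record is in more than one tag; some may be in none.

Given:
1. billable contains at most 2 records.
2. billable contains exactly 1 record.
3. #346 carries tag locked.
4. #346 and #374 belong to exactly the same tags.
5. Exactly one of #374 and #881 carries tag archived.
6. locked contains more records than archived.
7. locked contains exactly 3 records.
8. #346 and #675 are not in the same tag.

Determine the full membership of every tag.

archived = {#881}; locked = {#186, #346, #374}; billable = {#675}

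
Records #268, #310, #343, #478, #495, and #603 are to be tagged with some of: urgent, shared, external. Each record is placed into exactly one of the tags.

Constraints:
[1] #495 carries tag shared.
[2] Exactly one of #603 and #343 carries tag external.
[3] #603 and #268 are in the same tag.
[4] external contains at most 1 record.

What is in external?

external = {#343}

From (1): #495 ∈ shared.
Suppose #268 ∈ external: no assignment then satisfies all the clues, so #268 ∉ external.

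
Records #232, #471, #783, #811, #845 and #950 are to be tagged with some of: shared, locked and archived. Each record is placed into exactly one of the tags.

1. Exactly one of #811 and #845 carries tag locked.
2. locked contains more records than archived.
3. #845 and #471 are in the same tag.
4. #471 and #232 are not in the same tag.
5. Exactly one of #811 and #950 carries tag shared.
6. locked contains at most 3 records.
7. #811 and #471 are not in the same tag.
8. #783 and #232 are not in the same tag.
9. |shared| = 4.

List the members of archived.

archived = {}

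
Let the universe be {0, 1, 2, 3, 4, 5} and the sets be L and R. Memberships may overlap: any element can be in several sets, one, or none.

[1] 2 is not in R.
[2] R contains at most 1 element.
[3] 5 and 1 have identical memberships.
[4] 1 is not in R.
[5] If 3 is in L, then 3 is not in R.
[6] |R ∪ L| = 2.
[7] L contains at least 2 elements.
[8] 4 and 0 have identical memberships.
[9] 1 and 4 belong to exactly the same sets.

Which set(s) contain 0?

0: none

From (1): 2 ∉ R.
From (4): 1 ∉ R.
(3): 5 matches 1: 5 ∉ R.
(9): 4 matches 1: 4 ∉ R.
(8): 0 matches 4: 0 ∉ R.
Suppose 0 ∈ L: no assignment then satisfies all the clues, so 0 ∉ L.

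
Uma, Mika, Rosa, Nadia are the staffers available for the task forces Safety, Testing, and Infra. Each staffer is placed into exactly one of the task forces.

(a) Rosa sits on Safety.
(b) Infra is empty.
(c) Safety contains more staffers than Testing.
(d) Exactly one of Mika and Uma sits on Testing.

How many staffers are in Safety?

3

From (a): Rosa ∈ Safety.
(b): Infra already has 0, so the rest are out.
Suppose Nadia ∉ Safety: no assignment then satisfies all the clues, so Nadia ∈ Safety.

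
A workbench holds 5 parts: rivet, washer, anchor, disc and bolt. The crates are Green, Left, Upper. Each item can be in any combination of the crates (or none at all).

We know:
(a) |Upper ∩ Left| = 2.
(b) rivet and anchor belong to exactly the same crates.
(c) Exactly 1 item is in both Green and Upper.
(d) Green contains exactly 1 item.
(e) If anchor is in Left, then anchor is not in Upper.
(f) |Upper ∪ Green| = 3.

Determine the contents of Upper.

Upper = {bolt, disc, washer}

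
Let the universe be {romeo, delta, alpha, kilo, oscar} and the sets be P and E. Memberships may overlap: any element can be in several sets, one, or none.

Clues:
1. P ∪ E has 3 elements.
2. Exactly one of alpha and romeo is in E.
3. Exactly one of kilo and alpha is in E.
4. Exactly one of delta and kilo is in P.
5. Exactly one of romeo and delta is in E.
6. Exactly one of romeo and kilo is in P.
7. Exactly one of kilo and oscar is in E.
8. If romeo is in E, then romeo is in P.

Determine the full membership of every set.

P = {delta, romeo}; E = {kilo, romeo}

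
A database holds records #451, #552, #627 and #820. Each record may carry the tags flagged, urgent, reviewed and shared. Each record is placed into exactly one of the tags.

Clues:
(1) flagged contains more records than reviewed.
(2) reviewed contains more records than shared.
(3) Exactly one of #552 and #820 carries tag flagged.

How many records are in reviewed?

1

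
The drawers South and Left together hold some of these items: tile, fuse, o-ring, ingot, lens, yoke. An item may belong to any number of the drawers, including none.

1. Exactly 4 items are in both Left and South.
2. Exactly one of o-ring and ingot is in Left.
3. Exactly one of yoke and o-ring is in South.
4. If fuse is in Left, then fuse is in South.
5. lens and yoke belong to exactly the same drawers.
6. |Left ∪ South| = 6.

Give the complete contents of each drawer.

South = {fuse, ingot, lens, tile, yoke}; Left = {fuse, lens, o-ring, tile, yoke}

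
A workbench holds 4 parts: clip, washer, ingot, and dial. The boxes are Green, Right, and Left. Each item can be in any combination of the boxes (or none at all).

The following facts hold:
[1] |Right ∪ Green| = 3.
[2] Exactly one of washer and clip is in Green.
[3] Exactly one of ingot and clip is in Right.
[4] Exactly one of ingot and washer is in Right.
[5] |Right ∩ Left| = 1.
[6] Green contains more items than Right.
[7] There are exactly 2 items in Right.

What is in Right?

Right = {dial, ingot}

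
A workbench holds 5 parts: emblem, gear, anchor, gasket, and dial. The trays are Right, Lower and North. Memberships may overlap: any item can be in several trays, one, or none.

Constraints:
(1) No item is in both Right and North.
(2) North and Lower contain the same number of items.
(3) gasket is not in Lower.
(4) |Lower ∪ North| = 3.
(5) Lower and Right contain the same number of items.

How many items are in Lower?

2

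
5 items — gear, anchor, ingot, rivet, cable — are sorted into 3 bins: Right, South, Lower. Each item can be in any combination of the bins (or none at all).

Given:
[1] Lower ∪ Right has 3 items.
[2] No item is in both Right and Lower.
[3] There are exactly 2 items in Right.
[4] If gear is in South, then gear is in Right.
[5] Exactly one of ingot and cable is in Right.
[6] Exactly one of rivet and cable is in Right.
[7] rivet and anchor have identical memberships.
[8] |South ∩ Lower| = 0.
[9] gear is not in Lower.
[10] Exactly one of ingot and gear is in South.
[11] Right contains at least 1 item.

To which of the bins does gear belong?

gear: Right, South

From (9): gear ∉ Lower.
Suppose gear ∉ Right: no assignment then satisfies all the clues, so gear ∈ Right.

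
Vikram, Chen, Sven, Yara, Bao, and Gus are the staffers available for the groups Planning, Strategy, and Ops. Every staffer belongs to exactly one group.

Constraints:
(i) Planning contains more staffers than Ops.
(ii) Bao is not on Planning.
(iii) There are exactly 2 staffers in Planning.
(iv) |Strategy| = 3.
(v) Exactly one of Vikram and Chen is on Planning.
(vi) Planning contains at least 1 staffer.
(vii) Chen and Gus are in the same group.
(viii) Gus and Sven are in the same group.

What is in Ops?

From (ii): Bao ∉ Planning.
Suppose Vikram ∈ Ops: no assignment then satisfies all the clues, so Vikram ∉ Ops.

Ops = {Bao}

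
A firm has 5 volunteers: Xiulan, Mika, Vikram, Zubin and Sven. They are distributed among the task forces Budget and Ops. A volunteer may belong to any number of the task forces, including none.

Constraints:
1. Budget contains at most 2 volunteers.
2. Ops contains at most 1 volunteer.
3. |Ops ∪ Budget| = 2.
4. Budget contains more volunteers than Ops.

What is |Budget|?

2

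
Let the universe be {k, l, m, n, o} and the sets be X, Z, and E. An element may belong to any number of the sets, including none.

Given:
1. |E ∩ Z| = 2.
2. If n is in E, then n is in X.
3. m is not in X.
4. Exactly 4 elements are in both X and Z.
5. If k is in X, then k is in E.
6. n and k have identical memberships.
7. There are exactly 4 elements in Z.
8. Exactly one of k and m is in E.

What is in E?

E = {k, n}

From (3): m ∉ X.
Suppose k ∉ E: no assignment then satisfies all the clues, so k ∈ E.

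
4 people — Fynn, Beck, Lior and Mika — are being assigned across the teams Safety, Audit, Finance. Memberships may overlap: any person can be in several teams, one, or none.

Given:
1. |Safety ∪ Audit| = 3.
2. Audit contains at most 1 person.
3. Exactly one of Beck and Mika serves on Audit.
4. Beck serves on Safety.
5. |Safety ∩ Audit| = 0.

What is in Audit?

Audit = {Mika}

From (4): Beck ∈ Safety.
Suppose Fynn ∈ Audit: no assignment then satisfies all the clues, so Fynn ∉ Audit.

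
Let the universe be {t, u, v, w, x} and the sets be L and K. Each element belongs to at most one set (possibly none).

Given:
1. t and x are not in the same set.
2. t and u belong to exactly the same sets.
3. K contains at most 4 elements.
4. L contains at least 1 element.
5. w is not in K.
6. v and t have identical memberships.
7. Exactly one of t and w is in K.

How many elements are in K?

From (5): w ∉ K.
(7) (exactly one): t ∈ K.
(1): x ∉ K.
(2): u matches t: u ∉ L.
(2): u matches t: u ∈ K.
(6): v matches t: v ∉ L.
(6): v matches t: v ∈ K.

3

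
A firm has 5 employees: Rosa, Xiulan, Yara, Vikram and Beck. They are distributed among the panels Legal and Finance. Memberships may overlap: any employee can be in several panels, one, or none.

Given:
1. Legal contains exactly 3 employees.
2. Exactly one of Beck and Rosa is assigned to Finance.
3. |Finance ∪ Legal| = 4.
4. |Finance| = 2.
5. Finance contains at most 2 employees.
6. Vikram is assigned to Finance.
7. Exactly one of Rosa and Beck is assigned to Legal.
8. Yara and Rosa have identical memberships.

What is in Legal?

Legal = {Rosa, Vikram, Yara}

From (6): Vikram ∈ Finance.
Suppose Rosa ∉ Legal: no assignment then satisfies all the clues, so Rosa ∈ Legal.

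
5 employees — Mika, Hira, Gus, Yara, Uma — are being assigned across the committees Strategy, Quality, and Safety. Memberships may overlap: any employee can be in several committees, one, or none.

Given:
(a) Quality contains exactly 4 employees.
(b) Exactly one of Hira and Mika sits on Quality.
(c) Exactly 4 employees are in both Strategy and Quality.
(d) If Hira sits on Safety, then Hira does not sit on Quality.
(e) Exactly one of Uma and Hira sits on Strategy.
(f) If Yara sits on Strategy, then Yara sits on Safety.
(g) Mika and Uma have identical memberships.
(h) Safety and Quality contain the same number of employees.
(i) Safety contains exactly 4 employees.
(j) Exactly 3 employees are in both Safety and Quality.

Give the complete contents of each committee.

Strategy = {Gus, Mika, Uma, Yara}; Quality = {Gus, Mika, Uma, Yara}; Safety = {Hira, Mika, Uma, Yara}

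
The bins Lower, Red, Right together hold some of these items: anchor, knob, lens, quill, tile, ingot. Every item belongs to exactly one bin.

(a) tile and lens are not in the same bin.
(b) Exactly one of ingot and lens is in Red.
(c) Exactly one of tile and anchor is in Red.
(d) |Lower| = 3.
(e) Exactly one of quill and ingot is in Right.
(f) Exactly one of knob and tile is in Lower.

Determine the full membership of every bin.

Lower = {anchor, knob, lens}; Red = {ingot, tile}; Right = {quill}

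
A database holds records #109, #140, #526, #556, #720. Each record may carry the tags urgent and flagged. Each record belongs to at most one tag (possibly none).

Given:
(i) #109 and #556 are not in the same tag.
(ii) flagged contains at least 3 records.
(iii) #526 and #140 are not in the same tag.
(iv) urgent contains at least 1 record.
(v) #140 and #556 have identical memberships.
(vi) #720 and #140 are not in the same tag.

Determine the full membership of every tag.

urgent = {#140, #556}; flagged = {#109, #526, #720}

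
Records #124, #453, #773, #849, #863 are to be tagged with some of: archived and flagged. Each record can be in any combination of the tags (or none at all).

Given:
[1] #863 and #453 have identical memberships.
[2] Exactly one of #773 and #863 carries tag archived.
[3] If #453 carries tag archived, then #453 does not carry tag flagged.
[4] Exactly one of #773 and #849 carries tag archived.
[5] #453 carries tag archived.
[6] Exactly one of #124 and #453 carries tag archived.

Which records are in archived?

From (5): #453 ∈ archived.
(1): #863 matches #453: #863 ∈ archived.
(2) (exactly one): #773 ∉ archived.
(3): #453 ∉ flagged.
(4) (exactly one): #849 ∈ archived.
(6) (exactly one): #124 ∉ archived.
(1): #863 matches #453: #863 ∉ flagged.

archived = {#453, #849, #863}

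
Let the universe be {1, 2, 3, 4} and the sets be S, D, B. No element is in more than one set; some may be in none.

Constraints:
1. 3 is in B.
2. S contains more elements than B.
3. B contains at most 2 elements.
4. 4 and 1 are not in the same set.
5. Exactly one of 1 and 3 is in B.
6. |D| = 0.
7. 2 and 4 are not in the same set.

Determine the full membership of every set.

S = {1, 2}; D = {}; B = {3}

From (1): 3 ∈ B.
(5) (exactly one): 1 ∉ B.
(6): D already has 0, so the rest are out.
Suppose 1 ∉ S: no assignment then satisfies all the clues, so 1 ∈ S.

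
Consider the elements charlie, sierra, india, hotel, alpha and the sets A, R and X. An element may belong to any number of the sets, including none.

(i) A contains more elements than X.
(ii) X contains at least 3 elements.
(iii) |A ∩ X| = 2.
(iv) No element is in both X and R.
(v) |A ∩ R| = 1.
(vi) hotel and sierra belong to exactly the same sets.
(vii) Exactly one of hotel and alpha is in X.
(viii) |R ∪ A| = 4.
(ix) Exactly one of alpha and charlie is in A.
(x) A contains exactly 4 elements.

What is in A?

A = {alpha, hotel, india, sierra}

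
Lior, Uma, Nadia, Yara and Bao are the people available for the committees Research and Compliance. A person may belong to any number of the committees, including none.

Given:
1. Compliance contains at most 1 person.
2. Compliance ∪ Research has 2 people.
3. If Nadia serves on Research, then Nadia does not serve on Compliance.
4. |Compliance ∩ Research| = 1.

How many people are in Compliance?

1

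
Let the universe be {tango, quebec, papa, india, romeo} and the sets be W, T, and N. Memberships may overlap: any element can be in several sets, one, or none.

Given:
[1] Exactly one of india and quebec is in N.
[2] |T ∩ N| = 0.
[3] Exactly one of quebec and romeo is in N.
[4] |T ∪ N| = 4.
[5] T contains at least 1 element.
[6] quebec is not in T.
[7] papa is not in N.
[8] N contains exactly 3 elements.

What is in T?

T = {papa}

From (6): quebec ∉ T.
From (7): papa ∉ N.
Suppose tango ∈ T: no assignment then satisfies all the clues, so tango ∉ T.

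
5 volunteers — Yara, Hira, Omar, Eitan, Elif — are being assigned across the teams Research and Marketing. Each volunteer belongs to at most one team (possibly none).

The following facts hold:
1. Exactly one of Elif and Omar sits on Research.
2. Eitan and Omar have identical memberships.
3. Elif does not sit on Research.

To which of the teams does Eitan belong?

Eitan: Research

From (3): Elif ∉ Research.
(1) (exactly one): Omar ∈ Research.
(2): Eitan matches Omar: Eitan ∈ Research.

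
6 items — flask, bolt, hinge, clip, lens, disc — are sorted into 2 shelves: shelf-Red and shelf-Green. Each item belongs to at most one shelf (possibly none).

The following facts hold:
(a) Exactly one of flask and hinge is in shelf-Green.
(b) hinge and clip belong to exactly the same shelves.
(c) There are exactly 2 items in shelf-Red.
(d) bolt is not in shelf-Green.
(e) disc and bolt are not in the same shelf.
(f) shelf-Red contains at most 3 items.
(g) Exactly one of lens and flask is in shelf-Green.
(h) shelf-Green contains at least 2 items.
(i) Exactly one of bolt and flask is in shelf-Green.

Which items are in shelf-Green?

From (d): bolt ∉ shelf-Green.
(i) (exactly one): flask ∈ shelf-Green.
(a) (exactly one): hinge ∉ shelf-Green.
(b): clip matches hinge: clip ∉ shelf-Green.
(g) (exactly one): lens ∉ shelf-Green.
(h): only 2 candidates remain for shelf-Green, so all are in.

shelf-Green = {disc, flask}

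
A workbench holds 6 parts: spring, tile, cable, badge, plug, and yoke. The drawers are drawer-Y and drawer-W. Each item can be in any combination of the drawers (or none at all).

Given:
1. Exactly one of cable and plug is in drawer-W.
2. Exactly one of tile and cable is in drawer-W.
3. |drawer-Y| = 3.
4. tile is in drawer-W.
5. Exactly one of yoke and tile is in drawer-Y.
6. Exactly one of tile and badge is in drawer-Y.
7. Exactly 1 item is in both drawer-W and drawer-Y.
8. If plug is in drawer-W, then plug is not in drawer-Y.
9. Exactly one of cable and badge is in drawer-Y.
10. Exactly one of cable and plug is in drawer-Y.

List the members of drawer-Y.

drawer-Y = {cable, spring, tile}

From (4): tile ∈ drawer-W.
(2) (exactly one): cable ∉ drawer-W.
(1) (exactly one): plug ∈ drawer-W.
(8): plug ∉ drawer-Y.
(10) (exactly one): cable ∈ drawer-Y.
(9) (exactly one): badge ∉ drawer-Y.
(6) (exactly one): tile ∈ drawer-Y.
(5) (exactly one): yoke ∉ drawer-Y.
(3): only 3 candidates remain for drawer-Y, so all are in.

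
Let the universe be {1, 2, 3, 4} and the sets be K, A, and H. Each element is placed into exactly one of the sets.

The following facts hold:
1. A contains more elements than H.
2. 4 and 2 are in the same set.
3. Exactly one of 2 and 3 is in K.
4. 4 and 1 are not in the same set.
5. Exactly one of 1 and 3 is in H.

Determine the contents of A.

A = {2, 4}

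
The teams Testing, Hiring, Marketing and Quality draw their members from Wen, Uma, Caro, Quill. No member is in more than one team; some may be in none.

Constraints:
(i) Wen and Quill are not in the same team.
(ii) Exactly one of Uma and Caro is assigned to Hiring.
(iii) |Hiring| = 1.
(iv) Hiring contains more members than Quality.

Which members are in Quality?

Quality = {}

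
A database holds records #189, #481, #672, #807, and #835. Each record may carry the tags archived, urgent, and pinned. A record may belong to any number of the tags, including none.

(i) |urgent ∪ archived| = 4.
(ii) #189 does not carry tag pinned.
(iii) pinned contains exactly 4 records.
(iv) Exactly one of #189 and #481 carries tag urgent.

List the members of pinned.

From (ii): #189 ∉ pinned.
(iii): only 4 candidates remain for pinned, so all are in.

pinned = {#481, #672, #807, #835}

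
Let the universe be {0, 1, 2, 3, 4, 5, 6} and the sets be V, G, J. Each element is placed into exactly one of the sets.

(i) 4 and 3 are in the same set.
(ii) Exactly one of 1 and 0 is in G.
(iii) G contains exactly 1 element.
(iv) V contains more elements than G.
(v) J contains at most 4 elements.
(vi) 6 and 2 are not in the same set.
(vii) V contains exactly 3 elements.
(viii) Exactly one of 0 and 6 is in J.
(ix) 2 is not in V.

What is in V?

From (ix): 2 ∉ V.
Suppose 0 ∈ V: no assignment then satisfies all the clues, so 0 ∉ V.

V = {3, 4, 6}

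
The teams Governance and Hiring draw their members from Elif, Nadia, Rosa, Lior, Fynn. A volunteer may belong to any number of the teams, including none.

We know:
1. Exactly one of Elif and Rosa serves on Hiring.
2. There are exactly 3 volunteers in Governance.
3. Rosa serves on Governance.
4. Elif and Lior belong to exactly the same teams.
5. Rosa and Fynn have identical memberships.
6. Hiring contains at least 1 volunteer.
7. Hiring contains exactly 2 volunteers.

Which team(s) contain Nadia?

Nadia: Governance

From (3): Rosa ∈ Governance.
(5): Fynn matches Rosa: Fynn ∈ Governance.
Suppose Nadia ∉ Governance: no assignment then satisfies all the clues, so Nadia ∈ Governance.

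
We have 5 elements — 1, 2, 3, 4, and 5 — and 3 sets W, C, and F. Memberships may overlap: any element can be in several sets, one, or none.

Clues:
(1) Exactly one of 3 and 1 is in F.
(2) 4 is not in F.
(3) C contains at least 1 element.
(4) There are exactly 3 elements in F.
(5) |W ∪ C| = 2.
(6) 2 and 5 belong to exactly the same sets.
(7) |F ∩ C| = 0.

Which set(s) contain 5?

5: F

From (2): 4 ∉ F.
Suppose 5 ∈ W: no assignment then satisfies all the clues, so 5 ∉ W.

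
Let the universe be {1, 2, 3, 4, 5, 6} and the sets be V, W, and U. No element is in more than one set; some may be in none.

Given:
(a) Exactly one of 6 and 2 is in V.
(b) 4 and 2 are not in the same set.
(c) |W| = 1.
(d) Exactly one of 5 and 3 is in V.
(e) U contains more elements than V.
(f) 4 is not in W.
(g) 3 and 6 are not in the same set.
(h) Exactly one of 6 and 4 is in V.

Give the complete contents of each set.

V = {5, 6}; W = {2}; U = {1, 3, 4}

From (f): 4 ∉ W.
Suppose 1 ∈ V: no assignment then satisfies all the clues, so 1 ∉ V.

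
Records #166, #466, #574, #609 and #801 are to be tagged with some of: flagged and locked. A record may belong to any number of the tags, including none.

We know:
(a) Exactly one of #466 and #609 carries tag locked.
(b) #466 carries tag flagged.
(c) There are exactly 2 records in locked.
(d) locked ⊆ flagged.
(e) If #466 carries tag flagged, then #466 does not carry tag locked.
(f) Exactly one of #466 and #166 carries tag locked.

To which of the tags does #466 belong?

#466: flagged

From (b): #466 ∈ flagged.
(e): #466 ∉ locked.
(f) (exactly one): #166 ∈ locked.
(a) (exactly one): #609 ∈ locked.
(c): locked already has 2, so the rest are out.
(d) with #166 ∈ locked: #166 ∈ flagged.
(d) with #609 ∈ locked: #609 ∈ flagged.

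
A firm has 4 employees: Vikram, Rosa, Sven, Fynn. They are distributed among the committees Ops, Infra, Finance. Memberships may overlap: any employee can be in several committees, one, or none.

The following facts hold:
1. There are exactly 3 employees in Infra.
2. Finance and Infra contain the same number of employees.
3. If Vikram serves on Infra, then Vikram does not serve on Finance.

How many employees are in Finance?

3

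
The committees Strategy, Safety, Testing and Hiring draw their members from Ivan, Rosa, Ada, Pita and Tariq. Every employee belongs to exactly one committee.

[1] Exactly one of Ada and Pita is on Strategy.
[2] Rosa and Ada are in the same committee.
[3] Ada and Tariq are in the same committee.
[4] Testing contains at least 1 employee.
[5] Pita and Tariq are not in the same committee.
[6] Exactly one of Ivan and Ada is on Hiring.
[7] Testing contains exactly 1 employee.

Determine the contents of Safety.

Safety = {}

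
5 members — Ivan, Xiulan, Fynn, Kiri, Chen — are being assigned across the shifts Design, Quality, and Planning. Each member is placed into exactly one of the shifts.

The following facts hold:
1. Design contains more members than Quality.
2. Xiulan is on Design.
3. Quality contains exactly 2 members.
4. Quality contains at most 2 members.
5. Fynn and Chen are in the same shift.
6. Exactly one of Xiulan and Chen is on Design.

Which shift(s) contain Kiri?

Kiri: Design

From (2): Xiulan ∈ Design.
(6) (exactly one): Chen ∉ Design.
(5): Fynn matches Chen: Fynn ∉ Design.
Suppose Kiri ∉ Design: no assignment then satisfies all the clues, so Kiri ∈ Design.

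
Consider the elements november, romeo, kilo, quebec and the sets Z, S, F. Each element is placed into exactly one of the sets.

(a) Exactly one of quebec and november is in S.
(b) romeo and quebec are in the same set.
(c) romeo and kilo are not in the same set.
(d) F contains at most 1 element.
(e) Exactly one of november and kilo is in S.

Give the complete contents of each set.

Z = {quebec, romeo}; S = {november}; F = {kilo}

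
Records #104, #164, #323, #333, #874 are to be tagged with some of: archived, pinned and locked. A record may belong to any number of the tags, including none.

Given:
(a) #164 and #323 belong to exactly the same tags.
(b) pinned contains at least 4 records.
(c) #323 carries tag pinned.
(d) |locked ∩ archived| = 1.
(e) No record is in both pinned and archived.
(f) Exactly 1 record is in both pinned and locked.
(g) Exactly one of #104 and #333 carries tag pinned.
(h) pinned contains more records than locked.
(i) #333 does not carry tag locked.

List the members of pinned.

pinned = {#164, #323, #333, #874}

From (c): #323 ∈ pinned.
From (i): #333 ∉ locked.
(a): #164 matches #323: #164 ∈ pinned.
(e) (disjoint): #164 ∉ archived.
(e) (disjoint): #323 ∉ archived.
Suppose #104 ∈ pinned: no assignment then satisfies all the clues, so #104 ∉ pinned.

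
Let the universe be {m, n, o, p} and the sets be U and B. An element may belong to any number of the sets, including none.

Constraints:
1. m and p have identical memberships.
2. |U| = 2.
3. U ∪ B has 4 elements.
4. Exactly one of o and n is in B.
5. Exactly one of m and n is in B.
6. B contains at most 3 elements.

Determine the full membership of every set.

U = {n, o}; B = {m, o, p}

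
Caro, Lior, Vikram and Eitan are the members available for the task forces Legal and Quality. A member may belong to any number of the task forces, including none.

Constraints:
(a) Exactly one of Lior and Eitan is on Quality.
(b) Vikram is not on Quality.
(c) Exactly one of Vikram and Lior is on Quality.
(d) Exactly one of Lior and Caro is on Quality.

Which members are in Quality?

From (b): Vikram ∉ Quality.
(c) (exactly one): Lior ∈ Quality.
(d) (exactly one): Caro ∉ Quality.
(a) (exactly one): Eitan ∉ Quality.

Quality = {Lior}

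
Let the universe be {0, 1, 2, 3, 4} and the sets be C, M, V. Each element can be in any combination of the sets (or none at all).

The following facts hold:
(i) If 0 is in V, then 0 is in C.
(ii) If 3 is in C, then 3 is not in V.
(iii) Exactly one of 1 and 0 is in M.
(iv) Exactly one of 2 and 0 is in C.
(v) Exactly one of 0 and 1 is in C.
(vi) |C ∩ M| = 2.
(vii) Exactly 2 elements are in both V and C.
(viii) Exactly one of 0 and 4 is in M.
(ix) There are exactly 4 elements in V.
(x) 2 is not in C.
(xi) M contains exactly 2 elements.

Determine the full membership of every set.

From (x): 2 ∉ C.
(iv) (exactly one): 0 ∈ C.
(v) (exactly one): 1 ∉ C.
Suppose 0 ∉ M: no assignment then satisfies all the clues, so 0 ∈ M.

C = {0, 3, 4}; M = {0, 3}; V = {0, 1, 2, 4}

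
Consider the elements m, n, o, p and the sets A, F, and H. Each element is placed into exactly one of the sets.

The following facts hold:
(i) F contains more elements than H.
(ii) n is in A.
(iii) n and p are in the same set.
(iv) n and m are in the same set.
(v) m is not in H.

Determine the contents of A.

A = {m, n, p}

From (ii): n ∈ A.
From (v): m ∉ H.
(iii): p matches n: p ∈ A.
(iv): m matches n: m ∈ A.
Suppose o ∈ A: no assignment then satisfies all the clues, so o ∉ A.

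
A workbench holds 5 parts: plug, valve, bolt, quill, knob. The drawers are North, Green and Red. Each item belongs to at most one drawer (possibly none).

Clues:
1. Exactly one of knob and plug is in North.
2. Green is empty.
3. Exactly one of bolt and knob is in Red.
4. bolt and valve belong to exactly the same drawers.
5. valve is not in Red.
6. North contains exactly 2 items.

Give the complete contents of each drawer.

From (5): valve ∉ Red.
(2): Green already has 0, so the rest are out.
(4): bolt matches valve: bolt ∉ Red.
(3) (exactly one): knob ∈ Red.
(1) (exactly one): plug ∈ North.
Suppose valve ∈ North: no assignment then satisfies all the clues, so valve ∉ North.

North = {plug, quill}; Green = {}; Red = {knob}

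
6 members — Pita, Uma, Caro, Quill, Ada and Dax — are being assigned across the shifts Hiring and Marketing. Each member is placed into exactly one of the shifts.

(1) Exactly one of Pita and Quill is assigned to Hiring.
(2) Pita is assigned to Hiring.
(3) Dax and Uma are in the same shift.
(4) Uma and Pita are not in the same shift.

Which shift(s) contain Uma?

Uma: Marketing

From (2): Pita ∈ Hiring.
(1) (exactly one): Quill ∉ Hiring.
(4): Uma ∉ Hiring.
Only one shift left: Uma ∈ Marketing.
Only one shift left: Quill ∈ Marketing.
(3): Dax matches Uma: Dax ∉ Hiring.
(3): Dax matches Uma: Dax ∈ Marketing.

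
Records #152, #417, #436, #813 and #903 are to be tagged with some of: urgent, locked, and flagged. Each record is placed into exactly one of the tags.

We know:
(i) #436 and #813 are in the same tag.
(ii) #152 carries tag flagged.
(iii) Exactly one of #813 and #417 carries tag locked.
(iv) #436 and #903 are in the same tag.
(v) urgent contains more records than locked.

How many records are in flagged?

1

From (ii): #152 ∈ flagged.
Suppose #417 ∈ urgent: no assignment then satisfies all the clues, so #417 ∉ urgent.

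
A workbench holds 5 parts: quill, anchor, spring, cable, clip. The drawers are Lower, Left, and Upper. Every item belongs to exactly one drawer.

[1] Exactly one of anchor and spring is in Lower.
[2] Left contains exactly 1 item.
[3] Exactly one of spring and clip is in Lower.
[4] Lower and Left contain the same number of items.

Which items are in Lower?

Lower = {spring}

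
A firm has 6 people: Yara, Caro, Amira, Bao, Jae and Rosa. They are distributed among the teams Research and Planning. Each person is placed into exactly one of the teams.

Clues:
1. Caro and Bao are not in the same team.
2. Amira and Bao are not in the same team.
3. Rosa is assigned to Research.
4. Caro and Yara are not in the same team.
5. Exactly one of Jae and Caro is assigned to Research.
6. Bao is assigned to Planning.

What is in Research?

From (3): Rosa ∈ Research.
From (6): Bao ∈ Planning.
(1): Caro ∉ Planning.
(2): Amira ∉ Planning.
Only one team left: Caro ∈ Research.
Only one team left: Amira ∈ Research.
(4): Yara ∉ Research.
(5) (exactly one): Jae ∉ Research.
Only one team left: Yara ∈ Planning.
Only one team left: Jae ∈ Planning.

Research = {Amira, Caro, Rosa}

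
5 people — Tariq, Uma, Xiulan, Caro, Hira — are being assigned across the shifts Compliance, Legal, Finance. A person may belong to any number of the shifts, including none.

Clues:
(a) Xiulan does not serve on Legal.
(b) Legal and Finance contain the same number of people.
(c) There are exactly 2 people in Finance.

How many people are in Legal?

2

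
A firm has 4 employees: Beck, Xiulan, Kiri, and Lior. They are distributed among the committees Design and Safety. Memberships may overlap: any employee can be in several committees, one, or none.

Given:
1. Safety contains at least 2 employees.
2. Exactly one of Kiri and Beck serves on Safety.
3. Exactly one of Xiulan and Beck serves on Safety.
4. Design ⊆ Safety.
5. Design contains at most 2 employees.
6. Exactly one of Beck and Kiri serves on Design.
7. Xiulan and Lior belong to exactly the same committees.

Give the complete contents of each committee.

Design = {Kiri}; Safety = {Kiri, Lior, Xiulan}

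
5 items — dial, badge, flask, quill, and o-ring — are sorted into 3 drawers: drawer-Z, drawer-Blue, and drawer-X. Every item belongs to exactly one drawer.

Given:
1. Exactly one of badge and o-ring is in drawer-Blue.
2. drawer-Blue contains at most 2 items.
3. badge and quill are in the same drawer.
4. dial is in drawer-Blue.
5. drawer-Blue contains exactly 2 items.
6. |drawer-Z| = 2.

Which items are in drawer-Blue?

From (4): dial ∈ drawer-Blue.
Suppose badge ∈ drawer-Blue: no assignment then satisfies all the clues, so badge ∉ drawer-Blue.

drawer-Blue = {dial, o-ring}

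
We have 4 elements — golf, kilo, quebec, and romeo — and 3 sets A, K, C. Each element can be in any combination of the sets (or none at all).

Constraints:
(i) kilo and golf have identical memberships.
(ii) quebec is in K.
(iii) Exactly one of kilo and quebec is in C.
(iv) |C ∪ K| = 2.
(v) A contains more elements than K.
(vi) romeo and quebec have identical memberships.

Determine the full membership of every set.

A = {golf, kilo, quebec, romeo}; K = {quebec, romeo}; C = {quebec, romeo}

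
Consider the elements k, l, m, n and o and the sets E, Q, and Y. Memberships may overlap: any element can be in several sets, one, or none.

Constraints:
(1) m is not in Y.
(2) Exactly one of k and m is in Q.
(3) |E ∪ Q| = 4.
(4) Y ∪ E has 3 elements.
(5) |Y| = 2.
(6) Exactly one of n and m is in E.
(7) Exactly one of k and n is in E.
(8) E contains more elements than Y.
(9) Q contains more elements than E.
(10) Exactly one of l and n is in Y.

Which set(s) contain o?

o: E, Q, Y

From (1): m ∉ Y.
Suppose o ∉ E: no assignment then satisfies all the clues, so o ∈ E.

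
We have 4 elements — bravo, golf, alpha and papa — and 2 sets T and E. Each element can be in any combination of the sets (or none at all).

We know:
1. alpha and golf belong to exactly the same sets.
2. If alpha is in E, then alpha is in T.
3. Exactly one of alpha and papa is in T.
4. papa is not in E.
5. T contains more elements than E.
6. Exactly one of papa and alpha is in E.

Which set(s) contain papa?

papa: none

From (4): papa ∉ E.
(6) (exactly one): alpha ∈ E.
(1): golf matches alpha: golf ∈ E.
(2): alpha ∈ T.
(3) (exactly one): papa ∉ T.
(1): golf matches alpha: golf ∈ T.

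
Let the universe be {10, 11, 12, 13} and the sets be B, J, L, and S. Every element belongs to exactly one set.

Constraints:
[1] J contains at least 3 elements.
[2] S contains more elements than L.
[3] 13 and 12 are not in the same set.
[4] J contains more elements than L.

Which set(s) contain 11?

11: J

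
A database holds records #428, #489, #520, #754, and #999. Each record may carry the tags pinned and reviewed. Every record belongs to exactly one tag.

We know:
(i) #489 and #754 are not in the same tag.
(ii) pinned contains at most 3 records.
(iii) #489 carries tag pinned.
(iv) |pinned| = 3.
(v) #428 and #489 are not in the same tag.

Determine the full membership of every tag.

From (iii): #489 ∈ pinned.
(i): #754 ∉ pinned.
(v): #428 ∉ pinned.
Only one tag left: #428 ∈ reviewed.
Only one tag left: #754 ∈ reviewed.
(iv): only 3 candidates remain for pinned, so all are in.

pinned = {#489, #520, #999}; reviewed = {#428, #754}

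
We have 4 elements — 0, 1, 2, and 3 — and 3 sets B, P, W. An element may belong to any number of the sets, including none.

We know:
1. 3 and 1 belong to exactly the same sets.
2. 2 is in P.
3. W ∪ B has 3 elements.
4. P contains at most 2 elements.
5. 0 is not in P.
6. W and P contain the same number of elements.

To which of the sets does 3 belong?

3: B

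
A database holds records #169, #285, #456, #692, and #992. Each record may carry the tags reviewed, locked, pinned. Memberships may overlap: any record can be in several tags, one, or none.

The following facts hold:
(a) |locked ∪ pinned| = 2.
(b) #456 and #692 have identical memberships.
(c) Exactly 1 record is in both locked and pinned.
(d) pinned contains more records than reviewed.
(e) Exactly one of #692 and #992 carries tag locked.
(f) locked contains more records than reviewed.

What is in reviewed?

reviewed = {}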